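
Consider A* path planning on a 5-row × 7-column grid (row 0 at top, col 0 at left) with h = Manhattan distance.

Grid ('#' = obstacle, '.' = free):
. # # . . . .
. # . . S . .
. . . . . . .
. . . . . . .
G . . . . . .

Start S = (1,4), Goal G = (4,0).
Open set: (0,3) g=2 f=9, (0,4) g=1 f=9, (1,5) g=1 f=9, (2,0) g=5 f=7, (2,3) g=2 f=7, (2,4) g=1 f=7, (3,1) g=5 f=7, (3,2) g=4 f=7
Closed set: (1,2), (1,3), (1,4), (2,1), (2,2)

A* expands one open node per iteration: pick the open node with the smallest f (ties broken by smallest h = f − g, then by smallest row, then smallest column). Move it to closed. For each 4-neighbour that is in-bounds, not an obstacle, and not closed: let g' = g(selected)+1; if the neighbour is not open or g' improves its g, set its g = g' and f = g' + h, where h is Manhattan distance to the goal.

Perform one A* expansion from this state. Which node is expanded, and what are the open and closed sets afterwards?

step 1: expand (2,0) (f=7, h=2) → closed; open now [(0,3) g=2 f=9, (0,4) g=1 f=9, (1,0) g=6 f=9, (1,5) g=1 f=9, (2,3) g=2 f=7, (2,4) g=1 f=7, (3,0) g=6 f=7, (3,1) g=5 f=7, (3,2) g=4 f=7]

expanded=(2,0); open=[(0,3) g=2 f=9, (0,4) g=1 f=9, (1,0) g=6 f=9, (1,5) g=1 f=9, (2,3) g=2 f=7, (2,4) g=1 f=7, (3,0) g=6 f=7, (3,1) g=5 f=7, (3,2) g=4 f=7]; closed=[(1,2), (1,3), (1,4), (2,0), (2,1), (2,2)]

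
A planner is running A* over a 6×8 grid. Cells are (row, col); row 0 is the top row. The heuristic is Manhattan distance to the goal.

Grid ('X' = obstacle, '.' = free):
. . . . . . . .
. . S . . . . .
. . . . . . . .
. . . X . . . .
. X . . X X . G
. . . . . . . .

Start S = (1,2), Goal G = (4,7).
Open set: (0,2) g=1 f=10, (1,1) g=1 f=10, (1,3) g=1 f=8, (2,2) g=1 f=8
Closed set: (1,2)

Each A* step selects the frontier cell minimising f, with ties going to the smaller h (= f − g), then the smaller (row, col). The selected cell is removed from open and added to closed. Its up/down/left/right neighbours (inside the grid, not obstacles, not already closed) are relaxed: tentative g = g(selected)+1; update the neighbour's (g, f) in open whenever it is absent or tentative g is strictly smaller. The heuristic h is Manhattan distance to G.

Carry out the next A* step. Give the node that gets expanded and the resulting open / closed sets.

step 1: expand (1,3) (f=8, h=7) → closed; open now [(0,2) g=1 f=10, (0,3) g=2 f=10, (1,1) g=1 f=10, (1,4) g=2 f=8, (2,2) g=1 f=8, (2,3) g=2 f=8]

expanded=(1,3); open=[(0,2) g=1 f=10, (0,3) g=2 f=10, (1,1) g=1 f=10, (1,4) g=2 f=8, (2,2) g=1 f=8, (2,3) g=2 f=8]; closed=[(1,2), (1,3)]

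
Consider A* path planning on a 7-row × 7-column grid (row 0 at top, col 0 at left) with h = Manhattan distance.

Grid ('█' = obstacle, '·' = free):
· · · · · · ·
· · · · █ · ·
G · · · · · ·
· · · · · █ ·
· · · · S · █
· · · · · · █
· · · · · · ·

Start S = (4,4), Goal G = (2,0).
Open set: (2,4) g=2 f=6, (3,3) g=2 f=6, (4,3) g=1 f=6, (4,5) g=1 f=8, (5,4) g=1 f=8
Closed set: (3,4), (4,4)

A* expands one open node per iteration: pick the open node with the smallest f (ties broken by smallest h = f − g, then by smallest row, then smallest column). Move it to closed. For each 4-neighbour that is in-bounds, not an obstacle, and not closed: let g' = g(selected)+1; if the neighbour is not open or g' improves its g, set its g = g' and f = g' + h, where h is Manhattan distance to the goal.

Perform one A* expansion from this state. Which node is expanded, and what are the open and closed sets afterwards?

step 1: expand (2,4) (f=6, h=4) → closed; open now [(2,3) g=3 f=6, (2,5) g=3 f=8, (3,3) g=2 f=6, (4,3) g=1 f=6, (4,5) g=1 f=8, (5,4) g=1 f=8]

expanded=(2,4); open=[(2,3) g=3 f=6, (2,5) g=3 f=8, (3,3) g=2 f=6, (4,3) g=1 f=6, (4,5) g=1 f=8, (5,4) g=1 f=8]; closed=[(2,4), (3,4), (4,4)]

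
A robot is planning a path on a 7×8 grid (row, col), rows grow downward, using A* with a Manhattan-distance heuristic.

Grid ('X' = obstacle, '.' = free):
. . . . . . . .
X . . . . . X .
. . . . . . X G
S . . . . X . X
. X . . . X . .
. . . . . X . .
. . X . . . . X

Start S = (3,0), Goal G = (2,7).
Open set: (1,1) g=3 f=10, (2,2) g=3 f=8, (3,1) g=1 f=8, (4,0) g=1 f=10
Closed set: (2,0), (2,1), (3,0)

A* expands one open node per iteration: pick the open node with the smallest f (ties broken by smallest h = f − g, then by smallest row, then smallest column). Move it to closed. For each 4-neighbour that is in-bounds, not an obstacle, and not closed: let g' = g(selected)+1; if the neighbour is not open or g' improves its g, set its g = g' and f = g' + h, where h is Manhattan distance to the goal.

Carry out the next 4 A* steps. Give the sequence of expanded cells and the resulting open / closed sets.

step 1: expand (2,2) (f=8, h=5) → closed; open now [(1,1) g=3 f=10, (1,2) g=4 f=10, (2,3) g=4 f=8, (3,1) g=1 f=8, (3,2) g=4 f=10, (4,0) g=1 f=10]
step 2: expand (2,3) (f=8, h=4) → closed; open now [(1,1) g=3 f=10, (1,2) g=4 f=10, (1,3) g=5 f=10, (2,4) g=5 f=8, (3,1) g=1 f=8, (3,2) g=4 f=10, (3,3) g=5 f=10, (4,0) g=1 f=10]
step 3: expand (2,4) (f=8, h=3) → closed; open now [(1,1) g=3 f=10, (1,2) g=4 f=10, (1,3) g=5 f=10, (1,4) g=6 f=10, (2,5) g=6 f=8, (3,1) g=1 f=8, (3,2) g=4 f=10, (3,3) g=5 f=10, (3,4) g=6 f=10, (4,0) g=1 f=10]
step 4: expand (2,5) (f=8, h=2) → closed; open now [(1,1) g=3 f=10, (1,2) g=4 f=10, (1,3) g=5 f=10, (1,4) g=6 f=10, (1,5) g=7 f=10, (3,1) g=1 f=8, (3,2) g=4 f=10, (3,3) g=5 f=10, (3,4) g=6 f=10, (4,0) g=1 f=10]

order=[(2,2) → (2,3) → (2,4) → (2,5)]; open=[(1,1) g=3 f=10, (1,2) g=4 f=10, (1,3) g=5 f=10, (1,4) g=6 f=10, (1,5) g=7 f=10, (3,1) g=1 f=8, (3,2) g=4 f=10, (3,3) g=5 f=10, (3,4) g=6 f=10, (4,0) g=1 f=10]; closed=[(2,0), (2,1), (2,2), (2,3), (2,4), (2,5), (3,0)]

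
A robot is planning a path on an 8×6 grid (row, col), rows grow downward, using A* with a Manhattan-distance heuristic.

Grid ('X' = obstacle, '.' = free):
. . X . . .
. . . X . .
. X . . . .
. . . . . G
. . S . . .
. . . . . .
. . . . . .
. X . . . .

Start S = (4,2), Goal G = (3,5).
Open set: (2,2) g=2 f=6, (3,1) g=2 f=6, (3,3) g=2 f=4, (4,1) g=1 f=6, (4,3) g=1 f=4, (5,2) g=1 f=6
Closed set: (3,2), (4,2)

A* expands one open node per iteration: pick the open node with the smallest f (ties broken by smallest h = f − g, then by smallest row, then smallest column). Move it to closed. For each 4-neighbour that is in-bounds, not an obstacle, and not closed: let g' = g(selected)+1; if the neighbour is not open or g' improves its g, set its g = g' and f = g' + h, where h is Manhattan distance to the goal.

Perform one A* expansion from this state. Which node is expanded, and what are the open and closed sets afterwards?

step 1: expand (3,3) (f=4, h=2) → closed; open now [(2,2) g=2 f=6, (2,3) g=3 f=6, (3,1) g=2 f=6, (3,4) g=3 f=4, (4,1) g=1 f=6, (4,3) g=1 f=4, (5,2) g=1 f=6]

expanded=(3,3); open=[(2,2) g=2 f=6, (2,3) g=3 f=6, (3,1) g=2 f=6, (3,4) g=3 f=4, (4,1) g=1 f=6, (4,3) g=1 f=4, (5,2) g=1 f=6]; closed=[(3,2), (3,3), (4,2)]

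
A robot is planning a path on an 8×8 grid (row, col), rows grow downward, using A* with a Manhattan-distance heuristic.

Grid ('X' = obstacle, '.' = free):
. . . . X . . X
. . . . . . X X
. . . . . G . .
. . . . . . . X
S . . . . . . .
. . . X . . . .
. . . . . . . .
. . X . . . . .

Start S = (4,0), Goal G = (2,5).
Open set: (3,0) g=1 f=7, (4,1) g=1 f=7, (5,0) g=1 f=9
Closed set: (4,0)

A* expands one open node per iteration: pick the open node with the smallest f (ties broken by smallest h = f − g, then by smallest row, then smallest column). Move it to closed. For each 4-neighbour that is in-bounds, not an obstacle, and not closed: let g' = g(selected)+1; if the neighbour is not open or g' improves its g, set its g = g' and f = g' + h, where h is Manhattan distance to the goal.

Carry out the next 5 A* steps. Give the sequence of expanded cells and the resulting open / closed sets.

order=[(3,0) → (2,0) → (2,1) → (2,2) → (2,3)]; open=[(1,0) g=3 f=9, (1,1) g=4 f=9, (1,2) g=5 f=9, (1,3) g=6 f=9, (2,4) g=6 f=7, (3,1) g=2 f=7, (3,2) g=5 f=9, (3,3) g=6 f=9, (4,1) g=1 f=7, (5,0) g=1 f=9]; closed=[(2,0), (2,1), (2,2), (2,3), (3,0), (4,0)]

step 1: expand (3,0) (f=7, h=6) → closed; open now [(2,0) g=2 f=7, (3,1) g=2 f=7, (4,1) g=1 f=7, (5,0) g=1 f=9]
step 2: expand (2,0) (f=7, h=5) → closed; open now [(1,0) g=3 f=9, (2,1) g=3 f=7, (3,1) g=2 f=7, (4,1) g=1 f=7, (5,0) g=1 f=9]
step 3: expand (2,1) (f=7, h=4) → closed; open now [(1,0) g=3 f=9, (1,1) g=4 f=9, (2,2) g=4 f=7, (3,1) g=2 f=7, (4,1) g=1 f=7, (5,0) g=1 f=9]
step 4: expand (2,2) (f=7, h=3) → closed; open now [(1,0) g=3 f=9, (1,1) g=4 f=9, (1,2) g=5 f=9, (2,3) g=5 f=7, (3,1) g=2 f=7, (3,2) g=5 f=9, (4,1) g=1 f=7, (5,0) g=1 f=9]
step 5: expand (2,3) (f=7, h=2) → closed; open now [(1,0) g=3 f=9, (1,1) g=4 f=9, (1,2) g=5 f=9, (1,3) g=6 f=9, (2,4) g=6 f=7, (3,1) g=2 f=7, (3,2) g=5 f=9, (3,3) g=6 f=9, (4,1) g=1 f=7, (5,0) g=1 f=9]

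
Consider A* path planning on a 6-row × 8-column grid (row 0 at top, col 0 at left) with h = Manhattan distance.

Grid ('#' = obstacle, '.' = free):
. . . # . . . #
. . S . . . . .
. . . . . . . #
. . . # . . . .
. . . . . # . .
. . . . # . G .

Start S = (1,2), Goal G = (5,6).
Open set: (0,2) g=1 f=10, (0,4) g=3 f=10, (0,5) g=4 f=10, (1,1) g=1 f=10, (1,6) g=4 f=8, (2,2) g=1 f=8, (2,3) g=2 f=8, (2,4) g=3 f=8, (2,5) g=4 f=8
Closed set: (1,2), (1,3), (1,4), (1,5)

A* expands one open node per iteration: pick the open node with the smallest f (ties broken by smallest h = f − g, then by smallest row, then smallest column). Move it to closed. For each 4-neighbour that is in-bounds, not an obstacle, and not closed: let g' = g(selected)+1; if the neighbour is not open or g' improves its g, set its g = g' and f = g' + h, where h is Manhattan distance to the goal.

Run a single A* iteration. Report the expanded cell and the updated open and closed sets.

expanded=(1,6); open=[(0,2) g=1 f=10, (0,4) g=3 f=10, (0,5) g=4 f=10, (0,6) g=5 f=10, (1,1) g=1 f=10, (1,7) g=5 f=10, (2,2) g=1 f=8, (2,3) g=2 f=8, (2,4) g=3 f=8, (2,5) g=4 f=8, (2,6) g=5 f=8]; closed=[(1,2), (1,3), (1,4), (1,5), (1,6)]

step 1: expand (1,6) (f=8, h=4) → closed; open now [(0,2) g=1 f=10, (0,4) g=3 f=10, (0,5) g=4 f=10, (0,6) g=5 f=10, (1,1) g=1 f=10, (1,7) g=5 f=10, (2,2) g=1 f=8, (2,3) g=2 f=8, (2,4) g=3 f=8, (2,5) g=4 f=8, (2,6) g=5 f=8]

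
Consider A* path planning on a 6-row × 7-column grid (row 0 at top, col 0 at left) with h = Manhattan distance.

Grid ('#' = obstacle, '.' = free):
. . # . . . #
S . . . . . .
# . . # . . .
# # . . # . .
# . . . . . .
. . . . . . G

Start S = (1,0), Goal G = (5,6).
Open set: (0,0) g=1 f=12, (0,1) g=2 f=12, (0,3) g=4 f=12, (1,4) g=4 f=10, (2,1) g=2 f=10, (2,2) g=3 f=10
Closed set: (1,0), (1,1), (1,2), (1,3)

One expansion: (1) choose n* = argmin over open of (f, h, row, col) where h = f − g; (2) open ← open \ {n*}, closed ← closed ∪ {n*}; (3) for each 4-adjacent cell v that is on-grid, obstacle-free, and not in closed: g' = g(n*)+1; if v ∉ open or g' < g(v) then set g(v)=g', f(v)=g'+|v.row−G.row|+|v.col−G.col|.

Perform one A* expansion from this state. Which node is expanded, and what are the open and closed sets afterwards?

expanded=(1,4); open=[(0,0) g=1 f=12, (0,1) g=2 f=12, (0,3) g=4 f=12, (0,4) g=5 f=12, (1,5) g=5 f=10, (2,1) g=2 f=10, (2,2) g=3 f=10, (2,4) g=5 f=10]; closed=[(1,0), (1,1), (1,2), (1,3), (1,4)]

step 1: expand (1,4) (f=10, h=6) → closed; open now [(0,0) g=1 f=12, (0,1) g=2 f=12, (0,3) g=4 f=12, (0,4) g=5 f=12, (1,5) g=5 f=10, (2,1) g=2 f=10, (2,2) g=3 f=10, (2,4) g=5 f=10]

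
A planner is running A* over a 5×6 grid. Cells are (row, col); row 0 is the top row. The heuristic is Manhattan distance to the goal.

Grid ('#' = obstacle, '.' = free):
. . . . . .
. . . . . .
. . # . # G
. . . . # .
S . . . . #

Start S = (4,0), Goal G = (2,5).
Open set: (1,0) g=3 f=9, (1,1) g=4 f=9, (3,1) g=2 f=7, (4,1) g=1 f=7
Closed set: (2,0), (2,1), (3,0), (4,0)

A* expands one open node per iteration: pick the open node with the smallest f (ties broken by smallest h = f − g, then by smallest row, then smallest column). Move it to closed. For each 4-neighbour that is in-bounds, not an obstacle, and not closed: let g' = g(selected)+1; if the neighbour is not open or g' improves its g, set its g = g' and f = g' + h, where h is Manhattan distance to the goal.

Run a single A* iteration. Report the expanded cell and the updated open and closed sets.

step 1: expand (3,1) (f=7, h=5) → closed; open now [(1,0) g=3 f=9, (1,1) g=4 f=9, (3,2) g=3 f=7, (4,1) g=1 f=7]

expanded=(3,1); open=[(1,0) g=3 f=9, (1,1) g=4 f=9, (3,2) g=3 f=7, (4,1) g=1 f=7]; closed=[(2,0), (2,1), (3,0), (3,1), (4,0)]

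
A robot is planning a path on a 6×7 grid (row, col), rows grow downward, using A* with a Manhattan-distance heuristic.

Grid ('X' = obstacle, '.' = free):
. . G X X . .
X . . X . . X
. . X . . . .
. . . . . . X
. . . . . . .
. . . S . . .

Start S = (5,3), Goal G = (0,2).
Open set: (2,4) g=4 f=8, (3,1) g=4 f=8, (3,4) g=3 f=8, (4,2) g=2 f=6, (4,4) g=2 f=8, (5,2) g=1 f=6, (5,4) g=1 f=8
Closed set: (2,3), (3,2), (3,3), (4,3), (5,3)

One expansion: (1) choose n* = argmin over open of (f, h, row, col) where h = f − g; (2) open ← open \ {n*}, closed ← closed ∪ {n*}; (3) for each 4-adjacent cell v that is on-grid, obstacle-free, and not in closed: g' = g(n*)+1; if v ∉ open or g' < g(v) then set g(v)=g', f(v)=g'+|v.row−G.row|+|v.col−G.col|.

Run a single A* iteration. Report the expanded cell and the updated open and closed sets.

expanded=(4,2); open=[(2,4) g=4 f=8, (3,1) g=4 f=8, (3,4) g=3 f=8, (4,1) g=3 f=8, (4,4) g=2 f=8, (5,2) g=1 f=6, (5,4) g=1 f=8]; closed=[(2,3), (3,2), (3,3), (4,2), (4,3), (5,3)]

step 1: expand (4,2) (f=6, h=4) → closed; open now [(2,4) g=4 f=8, (3,1) g=4 f=8, (3,4) g=3 f=8, (4,1) g=3 f=8, (4,4) g=2 f=8, (5,2) g=1 f=6, (5,4) g=1 f=8]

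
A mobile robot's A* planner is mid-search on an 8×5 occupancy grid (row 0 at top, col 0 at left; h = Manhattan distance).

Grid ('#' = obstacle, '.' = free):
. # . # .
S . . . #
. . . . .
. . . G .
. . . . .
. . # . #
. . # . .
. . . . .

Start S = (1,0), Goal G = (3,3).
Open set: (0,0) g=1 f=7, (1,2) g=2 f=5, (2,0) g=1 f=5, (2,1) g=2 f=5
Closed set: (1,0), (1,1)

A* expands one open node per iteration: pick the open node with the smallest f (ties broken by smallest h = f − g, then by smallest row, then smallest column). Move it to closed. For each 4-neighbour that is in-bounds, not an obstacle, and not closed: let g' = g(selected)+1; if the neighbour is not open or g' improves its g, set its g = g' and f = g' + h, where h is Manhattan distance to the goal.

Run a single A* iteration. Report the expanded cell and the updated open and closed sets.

step 1: expand (1,2) (f=5, h=3) → closed; open now [(0,0) g=1 f=7, (0,2) g=3 f=7, (1,3) g=3 f=5, (2,0) g=1 f=5, (2,1) g=2 f=5, (2,2) g=3 f=5]

expanded=(1,2); open=[(0,0) g=1 f=7, (0,2) g=3 f=7, (1,3) g=3 f=5, (2,0) g=1 f=5, (2,1) g=2 f=5, (2,2) g=3 f=5]; closed=[(1,0), (1,1), (1,2)]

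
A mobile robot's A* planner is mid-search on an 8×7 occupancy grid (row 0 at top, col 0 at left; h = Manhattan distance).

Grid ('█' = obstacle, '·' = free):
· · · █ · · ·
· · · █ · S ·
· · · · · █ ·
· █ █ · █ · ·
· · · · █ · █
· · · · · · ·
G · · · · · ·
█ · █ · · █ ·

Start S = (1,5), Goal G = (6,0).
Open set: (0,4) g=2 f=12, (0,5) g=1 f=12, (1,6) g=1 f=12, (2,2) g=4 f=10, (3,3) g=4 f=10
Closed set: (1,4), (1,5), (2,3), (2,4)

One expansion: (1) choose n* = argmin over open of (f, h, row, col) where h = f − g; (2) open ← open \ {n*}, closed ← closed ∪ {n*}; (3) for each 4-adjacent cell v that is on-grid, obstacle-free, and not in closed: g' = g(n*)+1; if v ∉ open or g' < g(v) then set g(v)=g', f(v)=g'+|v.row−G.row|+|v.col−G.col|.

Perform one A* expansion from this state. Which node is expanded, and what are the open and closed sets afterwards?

expanded=(2,2); open=[(0,4) g=2 f=12, (0,5) g=1 f=12, (1,2) g=5 f=12, (1,6) g=1 f=12, (2,1) g=5 f=10, (3,3) g=4 f=10]; closed=[(1,4), (1,5), (2,2), (2,3), (2,4)]

step 1: expand (2,2) (f=10, h=6) → closed; open now [(0,4) g=2 f=12, (0,5) g=1 f=12, (1,2) g=5 f=12, (1,6) g=1 f=12, (2,1) g=5 f=10, (3,3) g=4 f=10]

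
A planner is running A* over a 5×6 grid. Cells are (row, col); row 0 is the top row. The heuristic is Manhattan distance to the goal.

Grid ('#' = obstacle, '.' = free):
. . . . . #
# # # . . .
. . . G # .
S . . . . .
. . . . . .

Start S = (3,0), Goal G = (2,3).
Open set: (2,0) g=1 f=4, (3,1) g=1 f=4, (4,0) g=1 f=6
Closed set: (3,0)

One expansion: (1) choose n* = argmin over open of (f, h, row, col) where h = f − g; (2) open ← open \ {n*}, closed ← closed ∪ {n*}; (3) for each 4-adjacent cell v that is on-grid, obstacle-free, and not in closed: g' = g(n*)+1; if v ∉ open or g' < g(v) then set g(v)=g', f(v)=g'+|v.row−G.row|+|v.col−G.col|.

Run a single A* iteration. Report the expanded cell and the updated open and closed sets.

expanded=(2,0); open=[(2,1) g=2 f=4, (3,1) g=1 f=4, (4,0) g=1 f=6]; closed=[(2,0), (3,0)]

step 1: expand (2,0) (f=4, h=3) → closed; open now [(2,1) g=2 f=4, (3,1) g=1 f=4, (4,0) g=1 f=6]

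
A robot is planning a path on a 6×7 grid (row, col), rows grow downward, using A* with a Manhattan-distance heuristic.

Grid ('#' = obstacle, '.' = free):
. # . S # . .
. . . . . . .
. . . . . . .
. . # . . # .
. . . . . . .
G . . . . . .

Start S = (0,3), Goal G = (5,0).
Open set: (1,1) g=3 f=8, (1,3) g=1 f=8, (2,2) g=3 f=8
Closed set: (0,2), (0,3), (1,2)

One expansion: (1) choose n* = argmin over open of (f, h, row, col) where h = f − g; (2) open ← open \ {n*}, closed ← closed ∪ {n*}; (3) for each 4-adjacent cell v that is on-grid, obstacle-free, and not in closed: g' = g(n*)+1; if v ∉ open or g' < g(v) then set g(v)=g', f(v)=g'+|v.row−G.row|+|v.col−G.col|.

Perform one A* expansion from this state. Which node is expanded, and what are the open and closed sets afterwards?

step 1: expand (1,1) (f=8, h=5) → closed; open now [(1,0) g=4 f=8, (1,3) g=1 f=8, (2,1) g=4 f=8, (2,2) g=3 f=8]

expanded=(1,1); open=[(1,0) g=4 f=8, (1,3) g=1 f=8, (2,1) g=4 f=8, (2,2) g=3 f=8]; closed=[(0,2), (0,3), (1,1), (1,2)]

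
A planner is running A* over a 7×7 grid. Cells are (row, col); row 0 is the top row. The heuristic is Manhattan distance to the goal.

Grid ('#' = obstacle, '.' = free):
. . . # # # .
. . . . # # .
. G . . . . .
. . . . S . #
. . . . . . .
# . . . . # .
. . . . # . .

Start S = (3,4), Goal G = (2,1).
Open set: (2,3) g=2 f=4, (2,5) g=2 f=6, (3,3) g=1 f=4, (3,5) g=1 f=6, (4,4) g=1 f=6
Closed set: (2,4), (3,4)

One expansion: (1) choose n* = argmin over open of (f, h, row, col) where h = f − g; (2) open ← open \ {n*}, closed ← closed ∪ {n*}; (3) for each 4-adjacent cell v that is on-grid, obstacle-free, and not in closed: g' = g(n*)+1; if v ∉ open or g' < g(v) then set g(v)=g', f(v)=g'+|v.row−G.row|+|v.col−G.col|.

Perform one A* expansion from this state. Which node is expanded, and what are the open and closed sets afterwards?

expanded=(2,3); open=[(1,3) g=3 f=6, (2,2) g=3 f=4, (2,5) g=2 f=6, (3,3) g=1 f=4, (3,5) g=1 f=6, (4,4) g=1 f=6]; closed=[(2,3), (2,4), (3,4)]

step 1: expand (2,3) (f=4, h=2) → closed; open now [(1,3) g=3 f=6, (2,2) g=3 f=4, (2,5) g=2 f=6, (3,3) g=1 f=4, (3,5) g=1 f=6, (4,4) g=1 f=6]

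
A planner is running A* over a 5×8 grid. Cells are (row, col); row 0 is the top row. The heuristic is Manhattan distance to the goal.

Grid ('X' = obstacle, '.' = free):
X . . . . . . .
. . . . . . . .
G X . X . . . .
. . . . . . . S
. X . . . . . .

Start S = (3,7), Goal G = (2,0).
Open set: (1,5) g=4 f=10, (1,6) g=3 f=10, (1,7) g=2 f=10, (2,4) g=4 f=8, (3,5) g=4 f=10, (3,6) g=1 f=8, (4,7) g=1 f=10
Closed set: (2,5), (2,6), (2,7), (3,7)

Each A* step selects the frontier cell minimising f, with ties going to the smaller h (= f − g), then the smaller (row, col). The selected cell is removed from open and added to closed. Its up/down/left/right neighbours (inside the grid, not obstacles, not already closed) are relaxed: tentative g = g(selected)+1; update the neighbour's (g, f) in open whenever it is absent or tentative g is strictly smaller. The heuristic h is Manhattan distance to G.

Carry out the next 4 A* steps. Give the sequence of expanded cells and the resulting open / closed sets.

order=[(2,4) → (3,6) → (3,5) → (3,4)]; open=[(1,4) g=5 f=10, (1,5) g=4 f=10, (1,6) g=3 f=10, (1,7) g=2 f=10, (3,3) g=4 f=8, (4,4) g=4 f=10, (4,5) g=3 f=10, (4,6) g=2 f=10, (4,7) g=1 f=10]; closed=[(2,4), (2,5), (2,6), (2,7), (3,4), (3,5), (3,6), (3,7)]

step 1: expand (2,4) (f=8, h=4) → closed; open now [(1,4) g=5 f=10, (1,5) g=4 f=10, (1,6) g=3 f=10, (1,7) g=2 f=10, (3,4) g=5 f=10, (3,5) g=4 f=10, (3,6) g=1 f=8, (4,7) g=1 f=10]
step 2: expand (3,6) (f=8, h=7) → closed; open now [(1,4) g=5 f=10, (1,5) g=4 f=10, (1,6) g=3 f=10, (1,7) g=2 f=10, (3,4) g=5 f=10, (3,5) g=2 f=8, (4,6) g=2 f=10, (4,7) g=1 f=10]
step 3: expand (3,5) (f=8, h=6) → closed; open now [(1,4) g=5 f=10, (1,5) g=4 f=10, (1,6) g=3 f=10, (1,7) g=2 f=10, (3,4) g=3 f=8, (4,5) g=3 f=10, (4,6) g=2 f=10, (4,7) g=1 f=10]
step 4: expand (3,4) (f=8, h=5) → closed; open now [(1,4) g=5 f=10, (1,5) g=4 f=10, (1,6) g=3 f=10, (1,7) g=2 f=10, (3,3) g=4 f=8, (4,4) g=4 f=10, (4,5) g=3 f=10, (4,6) g=2 f=10, (4,7) g=1 f=10]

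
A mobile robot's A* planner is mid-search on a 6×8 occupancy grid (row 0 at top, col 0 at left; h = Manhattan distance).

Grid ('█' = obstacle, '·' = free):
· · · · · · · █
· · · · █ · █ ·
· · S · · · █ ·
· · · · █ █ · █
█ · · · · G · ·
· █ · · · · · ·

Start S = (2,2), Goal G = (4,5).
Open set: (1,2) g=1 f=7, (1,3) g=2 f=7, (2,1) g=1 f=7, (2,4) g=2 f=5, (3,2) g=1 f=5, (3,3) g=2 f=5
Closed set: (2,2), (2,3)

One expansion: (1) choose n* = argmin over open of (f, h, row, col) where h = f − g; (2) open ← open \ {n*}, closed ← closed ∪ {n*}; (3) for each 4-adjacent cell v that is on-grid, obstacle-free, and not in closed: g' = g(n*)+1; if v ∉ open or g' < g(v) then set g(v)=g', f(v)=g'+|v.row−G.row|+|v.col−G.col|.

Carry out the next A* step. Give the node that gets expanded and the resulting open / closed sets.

step 1: expand (2,4) (f=5, h=3) → closed; open now [(1,2) g=1 f=7, (1,3) g=2 f=7, (2,1) g=1 f=7, (2,5) g=3 f=5, (3,2) g=1 f=5, (3,3) g=2 f=5]

expanded=(2,4); open=[(1,2) g=1 f=7, (1,3) g=2 f=7, (2,1) g=1 f=7, (2,5) g=3 f=5, (3,2) g=1 f=5, (3,3) g=2 f=5]; closed=[(2,2), (2,3), (2,4)]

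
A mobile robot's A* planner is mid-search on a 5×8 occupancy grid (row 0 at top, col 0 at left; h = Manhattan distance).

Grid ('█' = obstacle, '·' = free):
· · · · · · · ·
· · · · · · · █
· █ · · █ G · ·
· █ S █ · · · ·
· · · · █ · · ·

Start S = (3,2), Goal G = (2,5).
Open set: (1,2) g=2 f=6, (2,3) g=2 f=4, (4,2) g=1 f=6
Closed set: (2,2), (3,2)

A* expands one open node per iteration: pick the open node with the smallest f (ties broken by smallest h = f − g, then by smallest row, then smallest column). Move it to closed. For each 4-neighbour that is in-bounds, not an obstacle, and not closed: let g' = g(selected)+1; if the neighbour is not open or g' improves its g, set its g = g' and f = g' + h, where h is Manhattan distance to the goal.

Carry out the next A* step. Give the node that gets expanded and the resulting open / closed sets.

expanded=(2,3); open=[(1,2) g=2 f=6, (1,3) g=3 f=6, (4,2) g=1 f=6]; closed=[(2,2), (2,3), (3,2)]

step 1: expand (2,3) (f=4, h=2) → closed; open now [(1,2) g=2 f=6, (1,3) g=3 f=6, (4,2) g=1 f=6]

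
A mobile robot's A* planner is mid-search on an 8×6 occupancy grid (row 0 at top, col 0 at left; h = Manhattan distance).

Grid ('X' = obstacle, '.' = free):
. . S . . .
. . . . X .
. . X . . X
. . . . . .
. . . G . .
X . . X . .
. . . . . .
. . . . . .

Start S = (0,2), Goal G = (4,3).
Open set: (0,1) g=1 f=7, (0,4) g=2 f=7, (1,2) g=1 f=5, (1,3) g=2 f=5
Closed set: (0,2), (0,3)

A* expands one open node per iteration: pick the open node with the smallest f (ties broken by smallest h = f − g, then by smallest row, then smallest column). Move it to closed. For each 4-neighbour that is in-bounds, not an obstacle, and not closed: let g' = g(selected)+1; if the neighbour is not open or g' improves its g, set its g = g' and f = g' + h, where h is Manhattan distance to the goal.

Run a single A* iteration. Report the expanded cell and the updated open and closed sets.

step 1: expand (1,3) (f=5, h=3) → closed; open now [(0,1) g=1 f=7, (0,4) g=2 f=7, (1,2) g=1 f=5, (2,3) g=3 f=5]

expanded=(1,3); open=[(0,1) g=1 f=7, (0,4) g=2 f=7, (1,2) g=1 f=5, (2,3) g=3 f=5]; closed=[(0,2), (0,3), (1,3)]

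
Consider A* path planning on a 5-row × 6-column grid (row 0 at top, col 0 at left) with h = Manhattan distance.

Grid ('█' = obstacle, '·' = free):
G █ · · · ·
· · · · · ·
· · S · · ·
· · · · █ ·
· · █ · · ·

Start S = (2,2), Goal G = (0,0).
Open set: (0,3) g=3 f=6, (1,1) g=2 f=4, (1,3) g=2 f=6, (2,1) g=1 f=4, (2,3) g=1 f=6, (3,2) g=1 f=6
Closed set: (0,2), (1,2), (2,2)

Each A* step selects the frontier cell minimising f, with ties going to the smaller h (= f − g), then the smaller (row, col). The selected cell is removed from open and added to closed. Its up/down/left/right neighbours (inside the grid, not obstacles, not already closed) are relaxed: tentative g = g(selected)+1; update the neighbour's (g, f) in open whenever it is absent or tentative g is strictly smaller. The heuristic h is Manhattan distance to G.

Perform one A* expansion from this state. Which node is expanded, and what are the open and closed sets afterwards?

expanded=(1,1); open=[(0,3) g=3 f=6, (1,0) g=3 f=4, (1,3) g=2 f=6, (2,1) g=1 f=4, (2,3) g=1 f=6, (3,2) g=1 f=6]; closed=[(0,2), (1,1), (1,2), (2,2)]

step 1: expand (1,1) (f=4, h=2) → closed; open now [(0,3) g=3 f=6, (1,0) g=3 f=4, (1,3) g=2 f=6, (2,1) g=1 f=4, (2,3) g=1 f=6, (3,2) g=1 f=6]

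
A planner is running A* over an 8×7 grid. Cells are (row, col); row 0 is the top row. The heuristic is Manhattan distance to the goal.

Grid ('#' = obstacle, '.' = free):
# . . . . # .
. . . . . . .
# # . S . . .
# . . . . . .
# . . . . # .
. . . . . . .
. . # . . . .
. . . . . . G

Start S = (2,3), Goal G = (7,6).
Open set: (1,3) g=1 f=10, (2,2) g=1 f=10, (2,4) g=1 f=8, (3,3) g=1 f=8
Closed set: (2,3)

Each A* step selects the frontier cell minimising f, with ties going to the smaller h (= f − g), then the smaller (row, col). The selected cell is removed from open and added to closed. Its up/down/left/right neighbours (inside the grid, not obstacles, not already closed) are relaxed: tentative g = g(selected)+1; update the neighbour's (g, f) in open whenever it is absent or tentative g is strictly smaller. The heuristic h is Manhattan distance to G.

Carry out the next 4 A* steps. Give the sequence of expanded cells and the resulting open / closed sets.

step 1: expand (2,4) (f=8, h=7) → closed; open now [(1,3) g=1 f=10, (1,4) g=2 f=10, (2,2) g=1 f=10, (2,5) g=2 f=8, (3,3) g=1 f=8, (3,4) g=2 f=8]
step 2: expand (2,5) (f=8, h=6) → closed; open now [(1,3) g=1 f=10, (1,4) g=2 f=10, (1,5) g=3 f=10, (2,2) g=1 f=10, (2,6) g=3 f=8, (3,3) g=1 f=8, (3,4) g=2 f=8, (3,5) g=3 f=8]
step 3: expand (2,6) (f=8, h=5) → closed; open now [(1,3) g=1 f=10, (1,4) g=2 f=10, (1,5) g=3 f=10, (1,6) g=4 f=10, (2,2) g=1 f=10, (3,3) g=1 f=8, (3,4) g=2 f=8, (3,5) g=3 f=8, (3,6) g=4 f=8]
step 4: expand (3,6) (f=8, h=4) → closed; open now [(1,3) g=1 f=10, (1,4) g=2 f=10, (1,5) g=3 f=10, (1,6) g=4 f=10, (2,2) g=1 f=10, (3,3) g=1 f=8, (3,4) g=2 f=8, (3,5) g=3 f=8, (4,6) g=5 f=8]

order=[(2,4) → (2,5) → (2,6) → (3,6)]; open=[(1,3) g=1 f=10, (1,4) g=2 f=10, (1,5) g=3 f=10, (1,6) g=4 f=10, (2,2) g=1 f=10, (3,3) g=1 f=8, (3,4) g=2 f=8, (3,5) g=3 f=8, (4,6) g=5 f=8]; closed=[(2,3), (2,4), (2,5), (2,6), (3,6)]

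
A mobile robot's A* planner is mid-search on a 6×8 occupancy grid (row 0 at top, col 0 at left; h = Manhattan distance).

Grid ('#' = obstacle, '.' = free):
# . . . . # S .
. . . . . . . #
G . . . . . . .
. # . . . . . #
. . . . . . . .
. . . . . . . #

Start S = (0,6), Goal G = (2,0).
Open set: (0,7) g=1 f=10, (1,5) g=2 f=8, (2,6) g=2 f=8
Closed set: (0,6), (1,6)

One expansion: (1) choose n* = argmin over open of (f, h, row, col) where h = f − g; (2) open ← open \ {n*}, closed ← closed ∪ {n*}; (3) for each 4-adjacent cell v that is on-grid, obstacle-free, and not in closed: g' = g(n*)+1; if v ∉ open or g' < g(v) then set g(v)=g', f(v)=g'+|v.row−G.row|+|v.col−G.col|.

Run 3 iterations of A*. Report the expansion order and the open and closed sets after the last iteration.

order=[(1,5) → (1,4) → (1,3)]; open=[(0,3) g=5 f=10, (0,4) g=4 f=10, (0,7) g=1 f=10, (1,2) g=5 f=8, (2,3) g=5 f=8, (2,4) g=4 f=8, (2,5) g=3 f=8, (2,6) g=2 f=8]; closed=[(0,6), (1,3), (1,4), (1,5), (1,6)]

step 1: expand (1,5) (f=8, h=6) → closed; open now [(0,7) g=1 f=10, (1,4) g=3 f=8, (2,5) g=3 f=8, (2,6) g=2 f=8]
step 2: expand (1,4) (f=8, h=5) → closed; open now [(0,4) g=4 f=10, (0,7) g=1 f=10, (1,3) g=4 f=8, (2,4) g=4 f=8, (2,5) g=3 f=8, (2,6) g=2 f=8]
step 3: expand (1,3) (f=8, h=4) → closed; open now [(0,3) g=5 f=10, (0,4) g=4 f=10, (0,7) g=1 f=10, (1,2) g=5 f=8, (2,3) g=5 f=8, (2,4) g=4 f=8, (2,5) g=3 f=8, (2,6) g=2 f=8]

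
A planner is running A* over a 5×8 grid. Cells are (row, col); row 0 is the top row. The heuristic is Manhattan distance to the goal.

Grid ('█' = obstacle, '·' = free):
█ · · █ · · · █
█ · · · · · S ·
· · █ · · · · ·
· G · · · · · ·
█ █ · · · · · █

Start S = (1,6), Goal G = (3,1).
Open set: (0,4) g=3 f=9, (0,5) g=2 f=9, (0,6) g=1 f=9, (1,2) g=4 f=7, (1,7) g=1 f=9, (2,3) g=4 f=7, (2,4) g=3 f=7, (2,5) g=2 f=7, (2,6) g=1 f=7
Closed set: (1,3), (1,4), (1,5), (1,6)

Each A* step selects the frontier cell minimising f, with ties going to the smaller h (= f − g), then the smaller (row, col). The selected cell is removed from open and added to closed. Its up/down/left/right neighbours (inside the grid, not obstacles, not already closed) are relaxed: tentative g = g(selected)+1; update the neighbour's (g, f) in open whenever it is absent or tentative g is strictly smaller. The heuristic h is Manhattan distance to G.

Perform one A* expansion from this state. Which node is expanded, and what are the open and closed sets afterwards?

expanded=(1,2); open=[(0,2) g=5 f=9, (0,4) g=3 f=9, (0,5) g=2 f=9, (0,6) g=1 f=9, (1,1) g=5 f=7, (1,7) g=1 f=9, (2,3) g=4 f=7, (2,4) g=3 f=7, (2,5) g=2 f=7, (2,6) g=1 f=7]; closed=[(1,2), (1,3), (1,4), (1,5), (1,6)]

step 1: expand (1,2) (f=7, h=3) → closed; open now [(0,2) g=5 f=9, (0,4) g=3 f=9, (0,5) g=2 f=9, (0,6) g=1 f=9, (1,1) g=5 f=7, (1,7) g=1 f=9, (2,3) g=4 f=7, (2,4) g=3 f=7, (2,5) g=2 f=7, (2,6) g=1 f=7]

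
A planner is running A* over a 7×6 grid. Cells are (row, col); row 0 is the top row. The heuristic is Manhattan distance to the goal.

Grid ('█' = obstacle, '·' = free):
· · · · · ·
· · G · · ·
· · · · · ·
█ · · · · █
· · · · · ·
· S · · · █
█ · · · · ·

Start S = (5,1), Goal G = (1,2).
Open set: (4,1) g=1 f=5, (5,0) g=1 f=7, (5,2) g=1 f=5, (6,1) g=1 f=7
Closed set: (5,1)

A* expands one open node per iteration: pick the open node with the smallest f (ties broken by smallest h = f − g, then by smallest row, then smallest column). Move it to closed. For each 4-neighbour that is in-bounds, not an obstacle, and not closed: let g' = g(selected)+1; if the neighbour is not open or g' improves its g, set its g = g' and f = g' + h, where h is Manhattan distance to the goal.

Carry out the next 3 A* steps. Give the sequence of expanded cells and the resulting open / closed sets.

step 1: expand (4,1) (f=5, h=4) → closed; open now [(3,1) g=2 f=5, (4,0) g=2 f=7, (4,2) g=2 f=5, (5,0) g=1 f=7, (5,2) g=1 f=5, (6,1) g=1 f=7]
step 2: expand (3,1) (f=5, h=3) → closed; open now [(2,1) g=3 f=5, (3,2) g=3 f=5, (4,0) g=2 f=7, (4,2) g=2 f=5, (5,0) g=1 f=7, (5,2) g=1 f=5, (6,1) g=1 f=7]
step 3: expand (2,1) (f=5, h=2) → closed; open now [(1,1) g=4 f=5, (2,0) g=4 f=7, (2,2) g=4 f=5, (3,2) g=3 f=5, (4,0) g=2 f=7, (4,2) g=2 f=5, (5,0) g=1 f=7, (5,2) g=1 f=5, (6,1) g=1 f=7]

order=[(4,1) → (3,1) → (2,1)]; open=[(1,1) g=4 f=5, (2,0) g=4 f=7, (2,2) g=4 f=5, (3,2) g=3 f=5, (4,0) g=2 f=7, (4,2) g=2 f=5, (5,0) g=1 f=7, (5,2) g=1 f=5, (6,1) g=1 f=7]; closed=[(2,1), (3,1), (4,1), (5,1)]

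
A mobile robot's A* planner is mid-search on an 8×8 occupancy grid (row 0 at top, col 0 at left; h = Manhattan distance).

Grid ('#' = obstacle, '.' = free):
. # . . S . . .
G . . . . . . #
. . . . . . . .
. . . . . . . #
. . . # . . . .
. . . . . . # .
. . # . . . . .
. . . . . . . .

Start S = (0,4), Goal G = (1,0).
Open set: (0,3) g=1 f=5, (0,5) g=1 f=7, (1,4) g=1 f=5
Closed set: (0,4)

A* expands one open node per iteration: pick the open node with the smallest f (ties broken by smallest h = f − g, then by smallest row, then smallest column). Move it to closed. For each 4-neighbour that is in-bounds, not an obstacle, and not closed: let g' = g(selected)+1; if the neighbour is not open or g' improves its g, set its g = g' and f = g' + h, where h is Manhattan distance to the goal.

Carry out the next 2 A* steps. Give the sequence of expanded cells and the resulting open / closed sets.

order=[(0,3) → (0,2)]; open=[(0,5) g=1 f=7, (1,2) g=3 f=5, (1,3) g=2 f=5, (1,4) g=1 f=5]; closed=[(0,2), (0,3), (0,4)]

step 1: expand (0,3) (f=5, h=4) → closed; open now [(0,2) g=2 f=5, (0,5) g=1 f=7, (1,3) g=2 f=5, (1,4) g=1 f=5]
step 2: expand (0,2) (f=5, h=3) → closed; open now [(0,5) g=1 f=7, (1,2) g=3 f=5, (1,3) g=2 f=5, (1,4) g=1 f=5]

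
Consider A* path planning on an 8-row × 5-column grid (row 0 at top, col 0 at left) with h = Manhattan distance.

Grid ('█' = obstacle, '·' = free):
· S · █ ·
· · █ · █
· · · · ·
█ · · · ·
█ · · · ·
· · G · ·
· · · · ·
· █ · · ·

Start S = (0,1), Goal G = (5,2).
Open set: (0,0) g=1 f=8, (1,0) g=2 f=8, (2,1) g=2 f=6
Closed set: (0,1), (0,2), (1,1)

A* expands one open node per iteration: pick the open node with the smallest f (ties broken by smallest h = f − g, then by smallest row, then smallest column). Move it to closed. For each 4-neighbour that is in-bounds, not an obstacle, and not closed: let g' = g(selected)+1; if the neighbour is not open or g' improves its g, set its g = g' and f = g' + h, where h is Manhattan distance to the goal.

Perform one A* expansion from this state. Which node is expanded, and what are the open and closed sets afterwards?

step 1: expand (2,1) (f=6, h=4) → closed; open now [(0,0) g=1 f=8, (1,0) g=2 f=8, (2,0) g=3 f=8, (2,2) g=3 f=6, (3,1) g=3 f=6]

expanded=(2,1); open=[(0,0) g=1 f=8, (1,0) g=2 f=8, (2,0) g=3 f=8, (2,2) g=3 f=6, (3,1) g=3 f=6]; closed=[(0,1), (0,2), (1,1), (2,1)]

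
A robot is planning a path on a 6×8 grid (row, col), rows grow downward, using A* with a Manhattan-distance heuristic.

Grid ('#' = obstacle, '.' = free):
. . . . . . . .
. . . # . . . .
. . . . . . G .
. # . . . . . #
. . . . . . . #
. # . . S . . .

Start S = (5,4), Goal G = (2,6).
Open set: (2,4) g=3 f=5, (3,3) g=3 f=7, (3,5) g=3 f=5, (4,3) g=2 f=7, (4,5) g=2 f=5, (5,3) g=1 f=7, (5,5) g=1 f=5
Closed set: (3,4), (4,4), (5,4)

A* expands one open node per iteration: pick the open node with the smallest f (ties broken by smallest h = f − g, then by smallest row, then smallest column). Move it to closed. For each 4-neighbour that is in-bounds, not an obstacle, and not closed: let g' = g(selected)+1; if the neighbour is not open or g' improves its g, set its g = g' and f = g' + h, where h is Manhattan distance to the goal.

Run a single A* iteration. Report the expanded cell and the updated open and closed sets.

step 1: expand (2,4) (f=5, h=2) → closed; open now [(1,4) g=4 f=7, (2,3) g=4 f=7, (2,5) g=4 f=5, (3,3) g=3 f=7, (3,5) g=3 f=5, (4,3) g=2 f=7, (4,5) g=2 f=5, (5,3) g=1 f=7, (5,5) g=1 f=5]

expanded=(2,4); open=[(1,4) g=4 f=7, (2,3) g=4 f=7, (2,5) g=4 f=5, (3,3) g=3 f=7, (3,5) g=3 f=5, (4,3) g=2 f=7, (4,5) g=2 f=5, (5,3) g=1 f=7, (5,5) g=1 f=5]; closed=[(2,4), (3,4), (4,4), (5,4)]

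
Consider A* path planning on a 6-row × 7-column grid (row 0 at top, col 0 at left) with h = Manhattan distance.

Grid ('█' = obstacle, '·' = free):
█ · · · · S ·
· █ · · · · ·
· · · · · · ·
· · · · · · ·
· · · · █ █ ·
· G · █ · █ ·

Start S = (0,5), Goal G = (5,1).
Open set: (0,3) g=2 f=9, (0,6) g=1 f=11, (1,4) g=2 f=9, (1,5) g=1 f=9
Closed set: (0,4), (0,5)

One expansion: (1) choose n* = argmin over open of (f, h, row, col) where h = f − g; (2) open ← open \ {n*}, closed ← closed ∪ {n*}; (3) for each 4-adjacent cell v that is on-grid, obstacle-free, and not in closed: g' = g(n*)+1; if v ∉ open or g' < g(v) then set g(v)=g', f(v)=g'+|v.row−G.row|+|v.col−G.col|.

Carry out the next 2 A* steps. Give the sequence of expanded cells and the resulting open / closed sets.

step 1: expand (0,3) (f=9, h=7) → closed; open now [(0,2) g=3 f=9, (0,6) g=1 f=11, (1,3) g=3 f=9, (1,4) g=2 f=9, (1,5) g=1 f=9]
step 2: expand (0,2) (f=9, h=6) → closed; open now [(0,1) g=4 f=9, (0,6) g=1 f=11, (1,2) g=4 f=9, (1,3) g=3 f=9, (1,4) g=2 f=9, (1,5) g=1 f=9]

order=[(0,3) → (0,2)]; open=[(0,1) g=4 f=9, (0,6) g=1 f=11, (1,2) g=4 f=9, (1,3) g=3 f=9, (1,4) g=2 f=9, (1,5) g=1 f=9]; closed=[(0,2), (0,3), (0,4), (0,5)]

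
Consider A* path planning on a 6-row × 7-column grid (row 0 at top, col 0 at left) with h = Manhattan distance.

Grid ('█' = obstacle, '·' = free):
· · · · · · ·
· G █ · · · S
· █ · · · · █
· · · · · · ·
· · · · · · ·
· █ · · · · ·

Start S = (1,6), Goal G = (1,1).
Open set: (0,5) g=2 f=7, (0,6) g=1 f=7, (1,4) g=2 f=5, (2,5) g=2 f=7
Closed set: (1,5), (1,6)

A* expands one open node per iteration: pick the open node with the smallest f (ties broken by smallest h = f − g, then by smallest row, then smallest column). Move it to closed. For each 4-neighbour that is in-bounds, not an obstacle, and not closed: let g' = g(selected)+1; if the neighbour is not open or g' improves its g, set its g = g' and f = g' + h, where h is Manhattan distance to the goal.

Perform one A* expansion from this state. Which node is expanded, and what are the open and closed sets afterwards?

expanded=(1,4); open=[(0,4) g=3 f=7, (0,5) g=2 f=7, (0,6) g=1 f=7, (1,3) g=3 f=5, (2,4) g=3 f=7, (2,5) g=2 f=7]; closed=[(1,4), (1,5), (1,6)]

step 1: expand (1,4) (f=5, h=3) → closed; open now [(0,4) g=3 f=7, (0,5) g=2 f=7, (0,6) g=1 f=7, (1,3) g=3 f=5, (2,4) g=3 f=7, (2,5) g=2 f=7]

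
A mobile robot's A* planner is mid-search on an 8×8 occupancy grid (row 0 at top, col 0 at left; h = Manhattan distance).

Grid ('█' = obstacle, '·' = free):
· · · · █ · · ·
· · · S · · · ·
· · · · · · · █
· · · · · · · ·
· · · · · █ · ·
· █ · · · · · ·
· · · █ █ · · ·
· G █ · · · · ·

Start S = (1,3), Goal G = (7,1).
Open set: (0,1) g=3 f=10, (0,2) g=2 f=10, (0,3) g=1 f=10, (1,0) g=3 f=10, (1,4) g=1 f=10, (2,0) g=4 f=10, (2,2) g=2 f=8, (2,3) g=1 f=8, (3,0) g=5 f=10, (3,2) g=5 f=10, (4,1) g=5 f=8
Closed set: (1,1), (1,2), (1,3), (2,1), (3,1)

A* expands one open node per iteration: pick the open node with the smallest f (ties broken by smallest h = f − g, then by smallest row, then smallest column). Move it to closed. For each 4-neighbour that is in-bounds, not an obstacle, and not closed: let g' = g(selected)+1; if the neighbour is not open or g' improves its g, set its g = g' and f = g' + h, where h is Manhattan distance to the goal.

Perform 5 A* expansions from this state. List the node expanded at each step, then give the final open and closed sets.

order=[(4,1) → (2,2) → (3,2) → (4,2) → (5,2)]; open=[(0,1) g=3 f=10, (0,2) g=2 f=10, (0,3) g=1 f=10, (1,0) g=3 f=10, (1,4) g=1 f=10, (2,0) g=4 f=10, (2,3) g=1 f=8, (3,0) g=5 f=10, (3,3) g=4 f=10, (4,0) g=6 f=10, (4,3) g=5 f=10, (5,3) g=6 f=10, (6,2) g=6 f=8]; closed=[(1,1), (1,2), (1,3), (2,1), (2,2), (3,1), (3,2), (4,1), (4,2), (5,2)]

step 1: expand (4,1) (f=8, h=3) → closed; open now [(0,1) g=3 f=10, (0,2) g=2 f=10, (0,3) g=1 f=10, (1,0) g=3 f=10, (1,4) g=1 f=10, (2,0) g=4 f=10, (2,2) g=2 f=8, (2,3) g=1 f=8, (3,0) g=5 f=10, (3,2) g=5 f=10, (4,0) g=6 f=10, (4,2) g=6 f=10]
step 2: expand (2,2) (f=8, h=6) → closed; open now [(0,1) g=3 f=10, (0,2) g=2 f=10, (0,3) g=1 f=10, (1,0) g=3 f=10, (1,4) g=1 f=10, (2,0) g=4 f=10, (2,3) g=1 f=8, (3,0) g=5 f=10, (3,2) g=3 f=8, (4,0) g=6 f=10, (4,2) g=6 f=10]
step 3: expand (3,2) (f=8, h=5) → closed; open now [(0,1) g=3 f=10, (0,2) g=2 f=10, (0,3) g=1 f=10, (1,0) g=3 f=10, (1,4) g=1 f=10, (2,0) g=4 f=10, (2,3) g=1 f=8, (3,0) g=5 f=10, (3,3) g=4 f=10, (4,0) g=6 f=10, (4,2) g=4 f=8]
step 4: expand (4,2) (f=8, h=4) → closed; open now [(0,1) g=3 f=10, (0,2) g=2 f=10, (0,3) g=1 f=10, (1,0) g=3 f=10, (1,4) g=1 f=10, (2,0) g=4 f=10, (2,3) g=1 f=8, (3,0) g=5 f=10, (3,3) g=4 f=10, (4,0) g=6 f=10, (4,3) g=5 f=10, (5,2) g=5 f=8]
step 5: expand (5,2) (f=8, h=3) → closed; open now [(0,1) g=3 f=10, (0,2) g=2 f=10, (0,3) g=1 f=10, (1,0) g=3 f=10, (1,4) g=1 f=10, (2,0) g=4 f=10, (2,3) g=1 f=8, (3,0) g=5 f=10, (3,3) g=4 f=10, (4,0) g=6 f=10, (4,3) g=5 f=10, (5,3) g=6 f=10, (6,2) g=6 f=8]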